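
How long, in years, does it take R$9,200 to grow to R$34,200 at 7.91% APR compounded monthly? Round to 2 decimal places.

16.65 years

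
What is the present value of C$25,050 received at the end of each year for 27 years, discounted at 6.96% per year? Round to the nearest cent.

PV = PMT · [1 − (1+i)^(−n)] / i = 25050 · 12.032137 = 301,405.0396

C$301,405.04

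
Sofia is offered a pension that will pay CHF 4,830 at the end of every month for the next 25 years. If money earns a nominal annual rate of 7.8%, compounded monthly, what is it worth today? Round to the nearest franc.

CHF 636,687

With 12 periods per year: i = 0.0065, n = 300.
PV = 4830 × [1 − (1+0.0065)^(−300)] / 0.0065 = 4830 × 131.819279 = 636,687.1196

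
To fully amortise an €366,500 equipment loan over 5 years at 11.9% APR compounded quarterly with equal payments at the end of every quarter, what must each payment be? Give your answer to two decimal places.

€24,577.65

i = 0.119/4 = 0.02975 per quarter; n = 5·4 = 20.
PMT = 366500 / ( [1 − (1+0.02975)^(−20)] / 0.02975 ) = 366500 / 14.911921 = 24,577.6524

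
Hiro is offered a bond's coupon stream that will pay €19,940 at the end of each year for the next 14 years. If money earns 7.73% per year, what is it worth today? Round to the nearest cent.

€166,999.79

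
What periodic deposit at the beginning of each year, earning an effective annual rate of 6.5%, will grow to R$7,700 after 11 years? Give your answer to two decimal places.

R$470.35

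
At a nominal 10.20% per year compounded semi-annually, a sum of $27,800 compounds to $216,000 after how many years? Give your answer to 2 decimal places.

20.61 years

Periodic rate i = 0.102/2 = 0.051.
n = ln(216000/27800) / ln(1+0.051) = ln(7.76978) / 0.049742 = 41.2175 half-years
= 41.2175/2 years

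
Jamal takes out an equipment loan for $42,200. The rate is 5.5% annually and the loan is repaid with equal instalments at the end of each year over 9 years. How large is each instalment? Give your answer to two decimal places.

$6,070.03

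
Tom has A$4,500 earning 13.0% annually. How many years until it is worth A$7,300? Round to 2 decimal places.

n = ln(7300/4500) / ln(1+0.13) = ln(1.62222) / 0.122218 = 3.9585 years

3.96 years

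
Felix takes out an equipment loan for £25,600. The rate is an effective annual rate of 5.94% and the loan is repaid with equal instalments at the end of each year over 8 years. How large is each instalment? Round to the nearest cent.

£4,112.74

Annuity-PV factor = 6.224567; PMT = 25600 / 6.224567 = 4,112.7360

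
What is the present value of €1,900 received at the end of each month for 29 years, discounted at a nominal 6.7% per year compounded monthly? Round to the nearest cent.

€291,278.56

i = 0.067/12 = 0.00558333 per month; n = 29·12 = 348.
Annuity factor a(348|0.00558333) = 153.304505; PV = 1900 × 153.304505 = 291,278.5604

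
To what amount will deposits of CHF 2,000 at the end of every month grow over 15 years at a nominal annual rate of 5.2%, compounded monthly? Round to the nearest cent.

CHF 543,599.67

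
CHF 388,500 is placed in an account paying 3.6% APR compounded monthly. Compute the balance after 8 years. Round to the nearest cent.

CHF 517,941.36

Periodic rate i = 0.036/12 = 0.003; n = 8 × 12 = 96 periods.
FV = PV·(1+i)^n = 388,500 × 1.333182 = 517,941.3603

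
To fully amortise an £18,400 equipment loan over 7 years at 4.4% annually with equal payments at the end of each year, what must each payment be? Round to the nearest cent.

£3,111.09

Annuity-PV factor = 5.914326; PMT = 18400 / 5.914326 = 3,111.0898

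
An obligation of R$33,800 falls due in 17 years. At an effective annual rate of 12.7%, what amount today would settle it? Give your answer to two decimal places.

PV = 33,800 / (1 + 0.127)^17 = 33,800 / 7.633199 = 4,428.0256

R$4,428.03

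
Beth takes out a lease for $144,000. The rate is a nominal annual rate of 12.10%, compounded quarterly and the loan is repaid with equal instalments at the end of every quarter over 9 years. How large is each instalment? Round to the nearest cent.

i = 0.121/4 = 0.03025 per quarter; n = 9·4 = 36.
Annuity-PV factor = 21.751039; PMT = 144000 / 21.751039 = 6,620.3734

$6,620.37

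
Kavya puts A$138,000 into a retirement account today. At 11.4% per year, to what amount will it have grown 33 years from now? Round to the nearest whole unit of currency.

A$4,865,084

138,000 × (1+0.114)^33 = 138,000 × 35.254235 = 4,865,084.4581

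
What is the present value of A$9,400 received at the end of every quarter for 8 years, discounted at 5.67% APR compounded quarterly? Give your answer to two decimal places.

With 4 periods per year: i = 0.014175, n = 32.
Annuity factor a(32|0.014175) = 25.582823; PV = 9400 × 25.582823 = 240,478.5378

A$240,478.54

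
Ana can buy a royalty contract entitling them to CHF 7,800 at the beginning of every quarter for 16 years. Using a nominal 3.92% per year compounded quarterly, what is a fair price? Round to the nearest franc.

With 4 periods per year: i = 0.0098, n = 64.
PV = 7800 × [1 − (1+0.0098)^(−64)] / 0.0098 × (1+i) = 7800 × 47.839956 = 373,151.6595
(Beginning-of-period payments → annuity-due factor ×(1+i).)

CHF 373,152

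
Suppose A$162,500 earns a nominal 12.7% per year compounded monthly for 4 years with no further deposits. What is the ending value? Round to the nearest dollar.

i = 0.127/12 = 0.0105833 per month; n = 4·12 = 48.
FV = 162,500 × (1 + 0.0105833)^48 = 269,349.1928

A$269,349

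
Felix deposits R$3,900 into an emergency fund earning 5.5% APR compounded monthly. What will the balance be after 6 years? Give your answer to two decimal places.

R$5,420.69

Periodic rate i = 0.055/12 = 0.00458333; n = 6 × 12 = 72 periods.
FV = 3,900 × (1 + 0.00458333)^72 = 5,420.6872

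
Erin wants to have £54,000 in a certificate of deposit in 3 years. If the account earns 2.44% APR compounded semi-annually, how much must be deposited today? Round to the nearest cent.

£50,210.64

i = 0.0244/2 = 0.0122 per half-year; n = 3·2 = 6.
PV = 54,000 / (1 + 0.0122)^6 = 54,000 / 1.075469 = 50,210.6406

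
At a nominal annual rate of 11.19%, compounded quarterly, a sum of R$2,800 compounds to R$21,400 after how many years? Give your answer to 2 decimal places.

18.43 years

Periodic rate i = 0.1119/4 = 0.027975.
n = ln(21400/2800) / ln(1+0.027975) = ln(7.64286) / 0.027591 = 73.7118 quarters
= 73.7118/4 years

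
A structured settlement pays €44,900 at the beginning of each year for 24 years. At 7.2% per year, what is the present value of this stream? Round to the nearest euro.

€542,493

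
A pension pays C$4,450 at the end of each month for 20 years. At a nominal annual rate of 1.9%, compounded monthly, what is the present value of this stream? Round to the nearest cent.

With 12 periods per year: i = 0.00158333, n = 240.
Annuity factor a(240|0.00158333) = 199.536662; PV = 4450 × 199.536662 = 887,938.1468

C$887,938.15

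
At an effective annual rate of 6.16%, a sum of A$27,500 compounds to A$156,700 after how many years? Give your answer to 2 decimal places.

29.11 years

(1+i)^n = 156700/27500 = 5.69818, so n = ln 5.69818 / ln 1.0616 = 29.1105 years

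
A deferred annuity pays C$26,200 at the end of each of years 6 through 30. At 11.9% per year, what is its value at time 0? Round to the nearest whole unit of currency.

Value one period before first payment (t=5): 26200 × [1 − (1+0.119)^(−25)] / 0.119 = 26200 × 7.897885 = 206,924.5858
Discount back 5 years: 206,924.5858 × (1+0.119)^(−5) = 206,924.5858 × 0.569967 = 117,940.1462

C$117,940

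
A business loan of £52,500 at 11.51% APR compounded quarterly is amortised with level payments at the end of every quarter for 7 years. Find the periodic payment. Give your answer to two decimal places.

With 4 periods per year: i = 0.028775, n = 28.
Annuity-PV factor = 19.048276; PMT = 52500 / 19.048276 = 2,756.1549

£2,756.15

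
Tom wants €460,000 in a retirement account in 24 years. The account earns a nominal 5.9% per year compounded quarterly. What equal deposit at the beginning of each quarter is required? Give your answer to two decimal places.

i = 0.059/4 = 0.01475 per quarter; n = 24·4 = 96.
FV-annuity factor × (1+i) = 211.770526; PMT = 460000 / 211.770526 = 2,172.1625

€2,172.16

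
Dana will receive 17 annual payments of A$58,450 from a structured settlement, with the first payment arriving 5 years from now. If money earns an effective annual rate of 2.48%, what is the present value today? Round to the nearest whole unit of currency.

A$727,860

PV at t=4 (ordinary 17-year annuity): 58450 × a(17|0.0248) = 58450 × 13.734724 = 802,794.5958
Discount back 4 years: 802,794.5958 × (1+0.0248)^(−4) = 802,794.5958 × 0.906658 = 727,860.2015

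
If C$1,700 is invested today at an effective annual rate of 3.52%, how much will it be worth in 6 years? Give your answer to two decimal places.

FV = 1,700 × (1 + 0.0352)^6 = 2,092.1581

C$2,092.16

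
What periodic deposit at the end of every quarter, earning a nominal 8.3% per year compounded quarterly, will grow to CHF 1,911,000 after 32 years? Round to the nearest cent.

CHF 3,084.08

i = 0.083/4 = 0.02075 per quarter; n = 32·4 = 128.
PMT = 1.911e+06 / ( [(1+0.02075)^128 − 1] / 0.02075 ) = 1.911e+06 / 619.633715 = 3,084.0801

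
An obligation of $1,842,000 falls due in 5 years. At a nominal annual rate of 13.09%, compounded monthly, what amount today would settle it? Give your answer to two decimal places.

With 12 periods per year: i = 0.0109083, n = 60.
PV = FV·(1+i)^(−n) = 1,842,000 × 0.521547 = 960,689.4650

$960,689.47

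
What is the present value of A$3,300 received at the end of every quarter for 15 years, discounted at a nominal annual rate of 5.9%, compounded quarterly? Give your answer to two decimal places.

With 4 periods per year: i = 0.01475, n = 60.
Annuity factor a(60|0.01475) = 39.634553; PV = 3300 × 39.634553 = 130,794.0239

A$130,794.02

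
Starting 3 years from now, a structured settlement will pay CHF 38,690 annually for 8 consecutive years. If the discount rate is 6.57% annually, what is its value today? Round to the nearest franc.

CHF 206,856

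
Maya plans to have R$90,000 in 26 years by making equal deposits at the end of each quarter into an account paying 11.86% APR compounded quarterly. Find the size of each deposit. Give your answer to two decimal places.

Periodic rate i = 0.1186/4 = 0.02965; n = 26 × 4 = 104 periods.
PMT = 90000 / ( [(1+0.02965)^104 − 1] / 0.02965 ) = 90000 / 670.473447 = 134.2335

R$134.23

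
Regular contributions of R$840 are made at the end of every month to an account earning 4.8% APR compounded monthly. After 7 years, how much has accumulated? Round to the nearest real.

i = 0.048/12 = 0.004 per month; n = 7·12 = 84.
FV = 840 × [(1+0.004)^84 − 1] / 0.004 = 840 × 99.600371 = 83,664.3115

R$83,664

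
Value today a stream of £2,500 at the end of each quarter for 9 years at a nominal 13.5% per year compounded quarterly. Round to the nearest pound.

£51,650

With 4 periods per year: i = 0.03375, n = 36.
Annuity factor a(36|0.03375) = 20.660147; PV = 2500 × 20.660147 = 51,650.3666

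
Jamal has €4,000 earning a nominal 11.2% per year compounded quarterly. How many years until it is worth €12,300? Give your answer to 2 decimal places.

10.17 years

Periodic rate i = 0.112/4 = 0.028.
n = ln(12300/4000) / ln(1+0.028) = ln(3.07500) / 0.027615 = 40.6771 quarters
= 40.6771/4 years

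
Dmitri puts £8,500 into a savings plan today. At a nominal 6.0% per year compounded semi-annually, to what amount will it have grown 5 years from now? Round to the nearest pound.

£11,423

With 2 periods per year: i = 0.03, n = 10.
FV = 8,500 × (1 + 0.03)^10 = 11,423.2892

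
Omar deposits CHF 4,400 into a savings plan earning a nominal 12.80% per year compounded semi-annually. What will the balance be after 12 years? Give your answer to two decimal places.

CHF 19,500.77

Periodic rate i = 0.128/2 = 0.064; n = 12 × 2 = 24 periods.
FV = PV·(1+i)^n = 4,400 × 4.431993 = 19,500.7694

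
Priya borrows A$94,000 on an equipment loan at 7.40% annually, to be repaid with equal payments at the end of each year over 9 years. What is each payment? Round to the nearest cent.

Annuity-PV factor = 6.405803; PMT = 94000 / 6.405803 = 14,674.1953

A$14,674.20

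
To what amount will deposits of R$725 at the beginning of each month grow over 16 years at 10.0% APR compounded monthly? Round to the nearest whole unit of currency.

i = 0.1/12 = 0.00833333 per month; n = 16·12 = 192.
Accumulation factor s(192|0.00833333) × (1+i) = 474.356679; FV = 725 × 474.356679 = 343,908.5921
(annuity-due: payments at period start, so ×(1+i).)

R$343,909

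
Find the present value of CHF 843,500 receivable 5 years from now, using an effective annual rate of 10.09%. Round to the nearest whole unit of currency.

CHF 521,610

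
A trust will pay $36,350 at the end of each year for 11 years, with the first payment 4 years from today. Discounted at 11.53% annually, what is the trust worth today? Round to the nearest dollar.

$158,827

PV at t=3 (ordinary 11-year annuity): 36350 × a(11|0.1153) = 36350 × 6.061696 = 220,342.6358
Discount back 3 years: 220,342.6358 × (1+0.1153)^(−3) = 220,342.6358 × 0.720817 = 158,826.6712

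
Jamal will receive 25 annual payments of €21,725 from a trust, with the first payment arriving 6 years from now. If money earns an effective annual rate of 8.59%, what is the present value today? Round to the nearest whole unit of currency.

€146,157

Value one period before first payment (t=5): 21725 × [1 − (1+0.0859)^(−25)] / 0.0859 = 21725 × 10.158034 = 220,683.2931
PV₀ = 220,683.2931 / (1+0.0859)^5 = 220,683.2931 / 1.509903 = 146,157.2255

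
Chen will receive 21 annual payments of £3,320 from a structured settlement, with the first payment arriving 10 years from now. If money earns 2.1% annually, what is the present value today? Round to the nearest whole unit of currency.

£46,374

PV at t=9 (ordinary 21-year annuity): 3320 × a(21|0.021) = 3320 × 16.841067 = 55,912.3425
PV₀ = 55,912.3425 / (1+0.021)^9 = 55,912.3425 / 1.205679 = 46,374.1550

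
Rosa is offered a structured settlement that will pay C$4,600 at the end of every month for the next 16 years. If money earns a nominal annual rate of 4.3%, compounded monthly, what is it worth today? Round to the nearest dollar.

Periodic rate i = 0.043/12 = 0.00358333; n = 16 × 12 = 192 periods.
PV = PMT · [1 − (1+i)^(−n)] / i = 4600 · 138.642239 = 637,754.3000

C$637,754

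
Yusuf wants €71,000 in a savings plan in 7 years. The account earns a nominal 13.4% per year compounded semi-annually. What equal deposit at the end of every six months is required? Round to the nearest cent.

€3,216.05

With 2 periods per year: i = 0.067, n = 14.
PMT = 71000 / ( [(1+0.067)^14 − 1] / 0.067 ) = 71000 / 22.076786 = 3,216.0478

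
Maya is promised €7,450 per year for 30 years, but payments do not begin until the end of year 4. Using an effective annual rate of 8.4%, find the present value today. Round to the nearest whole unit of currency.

Value one period before first payment (t=3): 7450 × [1 − (1+0.084)^(−30)] / 0.084 = 7450 × 10.845893 = 80,801.9019
Discount back 3 years: 80,801.9019 × (1+0.084)^(−3) = 80,801.9019 × 0.785077 = 63,435.7000

€63,436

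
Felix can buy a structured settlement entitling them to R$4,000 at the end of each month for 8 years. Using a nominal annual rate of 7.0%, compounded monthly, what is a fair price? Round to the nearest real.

i = 0.07/12 = 0.00583333 per month; n = 8·12 = 96.
PV = PMT · [1 − (1+i)^(−n)] / i = 4000 · 73.347569 = 293,390.2747

R$293,390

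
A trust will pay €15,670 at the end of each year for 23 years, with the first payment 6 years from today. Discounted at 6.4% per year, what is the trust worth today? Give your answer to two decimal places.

Value one period before first payment (t=5): 15670 × [1 − (1+0.064)^(−23)] / 0.064 = 15670 × 11.873866 = 186,063.4796
Discount back 5 years: 186,063.4796 × (1+0.064)^(−5) = 186,063.4796 × 0.733317 = 136,443.5463

€136,443.55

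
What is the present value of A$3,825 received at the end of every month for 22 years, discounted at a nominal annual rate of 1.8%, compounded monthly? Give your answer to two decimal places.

Periodic rate i = 0.018/12 = 0.0015; n = 22 × 12 = 264 periods.
PV = PMT · [1 − (1+i)^(−n)] / i = 3825 · 217.862394 = 833,323.6573

A$833,323.66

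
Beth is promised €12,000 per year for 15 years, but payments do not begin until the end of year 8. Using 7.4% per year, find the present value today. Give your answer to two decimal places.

€64,665.39

PV at t=7 (ordinary 15-year annuity): 12000 × a(15|0.074) = 12000 × 8.882201 = 106,586.4155
PV₀ = 106,586.4155 / (1+0.074)^7 = 106,586.4155 / 1.648276 = 64,665.3880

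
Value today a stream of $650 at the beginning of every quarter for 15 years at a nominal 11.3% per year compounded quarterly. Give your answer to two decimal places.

$19,211.81

With 4 periods per year: i = 0.02825, n = 60.
Annuity factor a(60|0.02825) × (1+i) = 29.556638; PV = 650 × 29.556638 = 19,211.8147
(annuity-due: payments at period start, so ×(1+i).)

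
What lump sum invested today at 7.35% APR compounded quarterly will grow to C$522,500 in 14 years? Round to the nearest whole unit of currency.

With 4 periods per year: i = 0.018375, n = 56.
PV = 522,500 / (1 + 0.018375)^56 = 522,500 / 2.772253 = 188,474.8702

C$188,475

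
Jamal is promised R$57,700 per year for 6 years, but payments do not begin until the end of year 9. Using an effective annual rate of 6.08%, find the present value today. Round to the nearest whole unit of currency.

R$176,500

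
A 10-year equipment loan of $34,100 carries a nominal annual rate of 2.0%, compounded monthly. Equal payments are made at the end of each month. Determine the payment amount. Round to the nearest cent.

$313.77

With 12 periods per year: i = 0.00166667, n = 120.
PMT = 34100 / ( [1 − (1+0.00166667)^(−120)] / 0.00166667 ) = 34100 / 108.679759 = 313.7659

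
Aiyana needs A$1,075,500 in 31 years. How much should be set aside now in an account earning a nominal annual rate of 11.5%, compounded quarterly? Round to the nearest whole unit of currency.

A$32,003

i = 0.115/4 = 0.02875 per quarter; n = 31·4 = 124.
Discount factor = (1+0.02875)^(−124) = 0.029756; PV = 1,075,500 × 0.029756 = 32,002.8927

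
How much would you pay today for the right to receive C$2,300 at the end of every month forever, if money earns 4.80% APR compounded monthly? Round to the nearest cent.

C$575,000.00

Periodic rate i = 0.048/12 = 0.004.
PV = PMT / i = 2300 / 0.004 = 575,000.0000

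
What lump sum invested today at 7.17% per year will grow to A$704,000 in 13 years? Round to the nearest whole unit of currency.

PV = 704,000 / (1 + 0.0717)^13 = 704,000 / 2.460096 = 286,167.7309

A$286,168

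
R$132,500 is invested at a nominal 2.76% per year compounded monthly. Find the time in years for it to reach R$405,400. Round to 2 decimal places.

Periodic rate i = 0.0276/12 = 0.0023.
(1+i)^n = 405400/132500 = 3.05962, so n = ln 3.05962 / ln 1.0023 = 486.7727 months
= 486.7727/12 years

40.56 years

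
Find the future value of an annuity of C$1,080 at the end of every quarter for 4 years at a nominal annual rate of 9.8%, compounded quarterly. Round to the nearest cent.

Periodic rate i = 0.098/4 = 0.0245; n = 4 × 4 = 16 periods.
FV = PMT · [(1+i)^n − 1] / i = 1080 · 19.304552 = 20,848.9163

C$20,848.92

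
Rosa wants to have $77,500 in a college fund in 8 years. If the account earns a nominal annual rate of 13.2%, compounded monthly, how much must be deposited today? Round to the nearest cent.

i = 0.132/12 = 0.011 per month; n = 8·12 = 96.
PV = FV·(1+i)^(−n) = 77,500 × 0.349856 = 27,113.8236

$27,113.82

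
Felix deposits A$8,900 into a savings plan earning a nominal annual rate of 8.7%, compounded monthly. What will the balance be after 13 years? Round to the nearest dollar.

i = 0.087/12 = 0.00725 per month; n = 13·12 = 156.
FV = PV·(1+i)^n = 8,900 × 3.086136 = 27,466.6107

A$27,467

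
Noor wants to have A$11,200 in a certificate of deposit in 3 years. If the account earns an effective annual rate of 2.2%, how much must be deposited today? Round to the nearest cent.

A$10,492.17

Discount factor = (1+0.022)^(−3) = 0.936801; PV = 11,200 × 0.936801 = 10,492.1704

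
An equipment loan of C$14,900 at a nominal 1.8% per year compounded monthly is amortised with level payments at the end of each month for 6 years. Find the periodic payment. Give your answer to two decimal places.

With 12 periods per year: i = 0.0015, n = 72.
Annuity-PV factor = 68.199844; PMT = 14900 / 68.199844 = 218.4756

C$218.48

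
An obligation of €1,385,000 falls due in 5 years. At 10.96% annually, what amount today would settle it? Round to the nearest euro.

PV = 1,385,000 / (1 + 0.1096)^5 = 1,385,000 / 1.682024 = 823,412.6469

€823,413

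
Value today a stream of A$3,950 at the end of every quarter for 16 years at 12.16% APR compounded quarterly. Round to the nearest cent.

With 4 periods per year: i = 0.0304, n = 64.
Annuity factor a(64|0.0304) = 28.055777; PV = 3950 × 28.055777 = 110,820.3193

A$110,820.32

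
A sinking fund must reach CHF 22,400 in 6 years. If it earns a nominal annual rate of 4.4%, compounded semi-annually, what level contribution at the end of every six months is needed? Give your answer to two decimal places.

CHF 1,651.44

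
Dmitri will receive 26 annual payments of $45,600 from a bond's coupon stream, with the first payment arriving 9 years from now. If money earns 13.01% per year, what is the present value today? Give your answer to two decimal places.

$126,271.43

PV at t=8 (ordinary 26-year annuity): 45600 × a(26|0.1301) = 45600 × 7.366738 = 335,923.2653
PV₀ = 335,923.2653 / (1+0.1301)^8 = 335,923.2653 / 2.660327 = 126,271.4256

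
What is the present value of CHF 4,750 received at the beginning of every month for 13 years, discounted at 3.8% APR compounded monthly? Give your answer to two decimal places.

i = 0.038/12 = 0.00316667 per month; n = 13·12 = 156.
PV = PMT · [1 − (1+i)^(−n)] / i × (1+i) = 4750 · 123.339692 = 585,863.5378
(Beginning-of-period payments → annuity-due factor ×(1+i).)

CHF 585,863.54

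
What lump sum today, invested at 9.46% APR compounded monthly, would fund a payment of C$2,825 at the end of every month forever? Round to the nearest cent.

Periodic rate i = 0.0946/12 = 0.00788333.
PV = PMT / i = 2825 / 0.00788333 = 358,350.9514

C$358,350.95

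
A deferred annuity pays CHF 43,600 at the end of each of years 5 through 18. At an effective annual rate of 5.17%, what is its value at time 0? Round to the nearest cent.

CHF 348,969.12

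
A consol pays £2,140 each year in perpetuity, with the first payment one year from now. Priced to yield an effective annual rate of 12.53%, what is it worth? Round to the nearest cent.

£17,079.01

PV = C/r = 2140/0.1253 = 17,079.0104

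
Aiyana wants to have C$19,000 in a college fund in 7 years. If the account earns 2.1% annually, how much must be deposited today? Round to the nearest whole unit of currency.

C$16,428

Discount factor = (1+0.021)^(−7) = 0.864609; PV = 19,000 × 0.864609 = 16,427.5730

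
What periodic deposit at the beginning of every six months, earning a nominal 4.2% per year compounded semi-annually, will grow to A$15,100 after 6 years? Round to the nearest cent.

Periodic rate i = 0.042/2 = 0.021; n = 6 × 2 = 12 periods.
FV-annuity factor × (1+i) = 13.771005; PMT = 15100 / 13.771005 = 1,096.5067

A$1,096.51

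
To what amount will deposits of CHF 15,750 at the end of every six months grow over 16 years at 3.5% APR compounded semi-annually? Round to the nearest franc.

CHF 667,992

Periodic rate i = 0.035/2 = 0.0175; n = 16 × 2 = 32 periods.
FV = PMT · [(1+i)^n − 1] / i = 15750 · 42.412200 = 667,992.1430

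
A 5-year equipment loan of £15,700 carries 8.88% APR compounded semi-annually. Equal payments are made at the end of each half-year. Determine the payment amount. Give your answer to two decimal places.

Periodic rate i = 0.0888/2 = 0.0444; n = 5 × 2 = 10 periods.
Annuity-PV factor = 7.936113; PMT = 15700 / 7.936113 = 1,978.2984

£1,978.30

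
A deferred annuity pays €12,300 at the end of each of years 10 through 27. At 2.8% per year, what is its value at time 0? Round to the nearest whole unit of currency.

€134,200

Value one period before first payment (t=9): 12300 × [1 − (1+0.028)^(−18)] / 0.028 = 12300 × 13.988980 = 172,064.4489
Discount back 9 years: 172,064.4489 × (1+0.028)^(−9) = 172,064.4489 × 0.779941 = 134,200.1854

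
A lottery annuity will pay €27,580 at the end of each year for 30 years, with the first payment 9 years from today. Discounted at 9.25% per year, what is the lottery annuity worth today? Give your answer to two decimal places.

€136,581.99

PV at t=8 (ordinary 30-year annuity): 27580 × a(30|0.0925) = 27580 × 10.050108 = 277,181.9846
Discount back 8 years: 277,181.9846 × (1+0.0925)^(−8) = 277,181.9846 × 0.492752 = 136,581.9896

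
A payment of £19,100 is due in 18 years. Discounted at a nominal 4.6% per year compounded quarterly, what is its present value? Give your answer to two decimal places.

Periodic rate i = 0.046/4 = 0.0115; n = 18 × 4 = 72 periods.
PV = 19,100 / (1 + 0.0115)^72 = 19,100 / 2.277948 = 8,384.7380

£8,384.74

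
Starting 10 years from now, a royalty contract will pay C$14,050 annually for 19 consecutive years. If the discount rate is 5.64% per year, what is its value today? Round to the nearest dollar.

C$98,430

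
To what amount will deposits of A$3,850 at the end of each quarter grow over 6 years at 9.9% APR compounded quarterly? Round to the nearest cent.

With 4 periods per year: i = 0.02475, n = 24.
FV = PMT · [(1+i)^n − 1] / i = 3850 · 32.249209 = 124,159.4557

A$124,159.46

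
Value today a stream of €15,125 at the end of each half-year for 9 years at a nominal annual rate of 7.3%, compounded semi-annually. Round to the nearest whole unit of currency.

€197,036

With 2 periods per year: i = 0.0365, n = 18.
Annuity factor a(18|0.0365) = 13.027166; PV = 15125 × 13.027166 = 197,035.8845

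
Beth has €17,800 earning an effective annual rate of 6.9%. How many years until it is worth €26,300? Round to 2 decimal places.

5.85 years

(1+i)^n = 26300/17800 = 1.47753, so n = ln 1.47753 / ln 1.069 = 5.8506 years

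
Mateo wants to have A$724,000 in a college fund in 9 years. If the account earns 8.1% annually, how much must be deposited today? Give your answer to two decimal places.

PV = 724,000 / (1 + 0.081)^9 = 724,000 / 2.015725 = 359,176.0091

A$359,176.01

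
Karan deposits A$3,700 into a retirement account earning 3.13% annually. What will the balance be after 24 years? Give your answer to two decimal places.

3,700 × (1+0.0313)^24 = 3,700 × 2.095272 = 7,752.5067

A$7,752.51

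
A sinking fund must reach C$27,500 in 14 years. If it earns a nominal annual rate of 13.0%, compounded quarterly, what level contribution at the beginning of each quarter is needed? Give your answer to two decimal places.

Periodic rate i = 0.13/4 = 0.0325; n = 14 × 4 = 56 periods.
FV-annuity factor × (1+i) = 158.711074; PMT = 27500 / 158.711074 = 173.2708

C$173.27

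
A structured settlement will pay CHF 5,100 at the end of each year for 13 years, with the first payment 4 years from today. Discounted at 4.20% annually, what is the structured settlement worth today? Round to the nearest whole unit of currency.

PV at t=3 (ordinary 13-year annuity): 5100 × a(13|0.042) = 5100 × 9.862859 = 50,300.5809
Discount back 3 years: 50,300.5809 × (1+0.042)^(−3) = 50,300.5809 × 0.883887 = 44,460.0395

CHF 44,460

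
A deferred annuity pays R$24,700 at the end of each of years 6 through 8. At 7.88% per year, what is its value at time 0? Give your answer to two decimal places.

R$43,658.03

Value one period before first payment (t=5): 24700 × [1 − (1+0.0788)^(−3)] / 0.0788 = 24700 × 2.582687 = 63,792.3767
PV₀ = 63,792.3767 / (1+0.0788)^5 = 63,792.3767 / 1.461183 = 43,658.0259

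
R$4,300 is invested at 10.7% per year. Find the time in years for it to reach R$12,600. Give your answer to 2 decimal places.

10.58 years

n = ln(12600/4300) / ln(1+0.107) = ln(2.93023) / 0.101654 = 10.5759 years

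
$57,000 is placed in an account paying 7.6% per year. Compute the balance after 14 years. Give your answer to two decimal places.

$158,944.92

FV = 57,000 × (1 + 0.076)^14 = 158,944.9208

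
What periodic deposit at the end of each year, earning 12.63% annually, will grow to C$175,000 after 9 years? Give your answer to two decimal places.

C$11,531.74

PMT = 175000 / ( [(1+0.1263)^9 − 1] / 0.1263 ) = 175000 / 15.175506 = 11,531.7408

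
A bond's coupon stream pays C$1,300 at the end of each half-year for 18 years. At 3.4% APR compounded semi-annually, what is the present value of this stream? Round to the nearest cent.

C$34,789.40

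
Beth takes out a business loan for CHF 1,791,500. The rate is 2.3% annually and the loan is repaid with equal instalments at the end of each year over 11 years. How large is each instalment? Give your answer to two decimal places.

PMT = 1.7915e+06 / ( [1 − (1+0.023)^(−11)] / 0.023 ) = 1.7915e+06 / 9.621906 = 186,189.7141

CHF 186,189.71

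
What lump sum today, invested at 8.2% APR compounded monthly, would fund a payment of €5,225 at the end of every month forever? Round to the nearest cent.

€764,634.15

Periodic rate i = 0.082/12 = 0.00683333.
PV = PMT / i = 5225 / 0.00683333 = 764,634.1463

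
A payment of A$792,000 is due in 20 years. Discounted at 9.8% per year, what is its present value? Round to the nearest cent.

A$122,089.52

Discount factor = (1+0.098)^(−20) = 0.154153; PV = 792,000 × 0.154153 = 122,089.5180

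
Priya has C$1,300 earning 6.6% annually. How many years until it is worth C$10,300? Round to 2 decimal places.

n = ln(10300/1300) / ln(1+0.066) = ln(7.92308) / 0.063913 = 32.3842 years

32.38 years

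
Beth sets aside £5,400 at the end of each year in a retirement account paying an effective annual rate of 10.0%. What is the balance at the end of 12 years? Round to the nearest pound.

£115,475

FV = 5400 × [(1+0.1)^12 − 1] / 0.1 = 5400 × 21.384284 = 115,475.1323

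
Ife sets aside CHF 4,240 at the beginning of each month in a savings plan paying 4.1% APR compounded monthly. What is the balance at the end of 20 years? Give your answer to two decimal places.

With 12 periods per year: i = 0.00341667, n = 240.
Accumulation factor s(240|0.00341667) × (1+i) = 372.192798; FV = 4240 × 372.192798 = 1,578,097.4655
(Beginning-of-period payments → annuity-due factor ×(1+i).)

CHF 1,578,097.47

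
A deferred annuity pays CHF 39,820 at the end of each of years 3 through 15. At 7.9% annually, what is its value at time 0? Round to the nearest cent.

CHF 271,822.42

PV at t=2 (ordinary 13-year annuity): 39820 × a(13|0.079) = 39820 × 7.947434 = 316,466.8095
Discount back 2 years: 316,466.8095 × (1+0.079)^(−2) = 316,466.8095 × 0.858929 = 271,822.4230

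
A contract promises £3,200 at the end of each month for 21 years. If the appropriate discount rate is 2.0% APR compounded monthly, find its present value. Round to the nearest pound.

With 12 periods per year: i = 0.00166667, n = 252.
PV = PMT · [1 − (1+i)^(−n)] / i = 3200 · 205.634057 = 658,028.9834

£658,029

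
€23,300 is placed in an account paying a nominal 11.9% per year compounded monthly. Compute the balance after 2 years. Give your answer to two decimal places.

Periodic rate i = 0.119/12 = 0.00991667; n = 2 × 12 = 24 periods.
FV = PV·(1+i)^n = 23,300 × 1.267223 = 29,526.2891

€29,526.29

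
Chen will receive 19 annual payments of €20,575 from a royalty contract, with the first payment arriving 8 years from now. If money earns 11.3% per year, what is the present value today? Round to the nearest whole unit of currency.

€74,803

Value one period before first payment (t=7): 20575 × [1 − (1+0.113)^(−19)] / 0.113 = 20575 × 7.692078 = 158,264.4984
Discount back 7 years: 158,264.4984 × (1+0.113)^(−7) = 158,264.4984 × 0.472644 = 74,802.7140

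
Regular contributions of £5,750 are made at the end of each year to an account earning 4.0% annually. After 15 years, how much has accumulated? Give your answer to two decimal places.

Accumulation factor s(15|0.04) = 20.023588; FV = 5750 × 20.023588 = 115,135.6289

£115,135.63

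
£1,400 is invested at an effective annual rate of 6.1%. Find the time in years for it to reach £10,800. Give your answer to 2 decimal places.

n = ln(10800/1400) / ln(1+0.061) = ln(7.71429) / 0.059212 = 34.5045 years

34.50 years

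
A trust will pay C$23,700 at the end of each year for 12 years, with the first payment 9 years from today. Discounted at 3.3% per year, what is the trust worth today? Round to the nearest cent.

C$178,730.71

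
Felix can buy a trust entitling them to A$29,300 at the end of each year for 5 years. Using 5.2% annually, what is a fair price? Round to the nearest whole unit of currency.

Annuity factor a(5|0.052) = 4.305645; PV = 29300 × 4.305645 = 126,155.3959

A$126,155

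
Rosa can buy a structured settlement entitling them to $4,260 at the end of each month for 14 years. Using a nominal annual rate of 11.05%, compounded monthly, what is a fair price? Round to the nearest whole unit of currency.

Periodic rate i = 0.1105/12 = 0.00920833; n = 14 × 12 = 168 periods.
Annuity factor a(168|0.00920833) = 85.314235; PV = 4260 × 85.314235 = 363,438.6414

$363,439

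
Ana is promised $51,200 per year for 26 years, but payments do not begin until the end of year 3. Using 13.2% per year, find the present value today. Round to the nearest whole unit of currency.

Value one period before first payment (t=2): 51200 × [1 − (1+0.132)^(−26)] / 0.132 = 51200 × 7.274166 = 372,437.3076
PV₀ = 372,437.3076 / (1+0.132)^2 = 372,437.3076 / 1.281424 = 290,643.3059

$290,643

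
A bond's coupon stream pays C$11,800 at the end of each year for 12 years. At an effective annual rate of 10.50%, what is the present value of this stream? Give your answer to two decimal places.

C$78,469.58

PV = 11800 × [1 − (1+0.105)^(−12)] / 0.105 = 11800 × 6.649964 = 78,469.5795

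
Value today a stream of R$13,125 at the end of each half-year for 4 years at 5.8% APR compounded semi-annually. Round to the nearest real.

With 2 periods per year: i = 0.029, n = 8.
PV = PMT · [1 − (1+i)^(−n)] / i = 13125 · 7.049399 = 92,523.3558

R$92,523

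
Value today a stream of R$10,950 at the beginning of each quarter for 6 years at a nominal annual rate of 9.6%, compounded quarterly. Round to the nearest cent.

R$202,774.17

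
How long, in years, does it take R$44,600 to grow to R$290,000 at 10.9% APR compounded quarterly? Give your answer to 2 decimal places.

17.41 years

Periodic rate i = 0.109/4 = 0.02725.
n = ln(290000/44600) / ln(1+0.02725) = ln(6.50224) / 0.026885 = 69.6345 quarters
= 69.6345/4 years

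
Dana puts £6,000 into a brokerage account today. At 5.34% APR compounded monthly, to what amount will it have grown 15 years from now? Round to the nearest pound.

£13,343

i = 0.0534/12 = 0.00445 per month; n = 15·12 = 180.
FV = PV·(1+i)^n = 6,000 × 2.223812 = 13,342.8747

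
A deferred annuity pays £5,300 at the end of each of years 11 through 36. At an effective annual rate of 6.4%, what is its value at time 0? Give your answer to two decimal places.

£35,657.17

PV at t=10 (ordinary 26-year annuity): 5300 × a(26|0.064) = 5300 × 12.510863 = 66,307.5745
Discount back 10 years: 66,307.5745 × (1+0.064)^(−10) = 66,307.5745 × 0.537754 = 35,657.1692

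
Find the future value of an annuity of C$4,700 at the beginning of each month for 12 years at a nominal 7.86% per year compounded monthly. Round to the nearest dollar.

C$1,126,938

i = 0.0786/12 = 0.00655 per month; n = 12·12 = 144.
FV = PMT · [(1+i)^n − 1] / i × (1+i) = 4700 · 239.774042 = 1,126,937.9966
(annuity-due: payments at period start, so ×(1+i).)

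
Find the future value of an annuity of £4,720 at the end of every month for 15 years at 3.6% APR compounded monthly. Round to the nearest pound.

Periodic rate i = 0.036/12 = 0.003; n = 15 × 12 = 180 periods.
FV = PMT · [(1+i)^n − 1] / i = 4720 · 238.206744 = 1,124,335.8299

£1,124,336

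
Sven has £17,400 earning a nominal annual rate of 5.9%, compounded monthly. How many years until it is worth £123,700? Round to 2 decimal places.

33.33 years

Periodic rate i = 0.059/12 = 0.00491667.
(1+i)^n = 123700/17400 = 7.10920, so n = ln 7.10920 / ln 1.00492 = 399.9065 months
= 399.9065/12 years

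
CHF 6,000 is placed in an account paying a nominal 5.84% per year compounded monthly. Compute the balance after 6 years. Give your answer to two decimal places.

Periodic rate i = 0.0584/12 = 0.00486667; n = 6 × 12 = 72 periods.
FV = PV·(1+i)^n = 6,000 × 1.418429 = 8,510.5757

CHF 8,510.58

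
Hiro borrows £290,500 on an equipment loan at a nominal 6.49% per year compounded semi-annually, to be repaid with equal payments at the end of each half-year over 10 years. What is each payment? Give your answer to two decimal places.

i = 0.0649/2 = 0.03245 per half-year; n = 10·2 = 20.
PMT = 290500 / ( [1 − (1+0.03245)^(−20)] / 0.03245 ) = 290500 / 14.545998 = 19,971.1294

£19,971.13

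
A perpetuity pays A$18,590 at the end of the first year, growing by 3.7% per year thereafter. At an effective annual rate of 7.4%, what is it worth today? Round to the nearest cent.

A$502,432.43

PV = D₁/(r − g) = 18590/(0.074 − 0.037) = 502,432.4324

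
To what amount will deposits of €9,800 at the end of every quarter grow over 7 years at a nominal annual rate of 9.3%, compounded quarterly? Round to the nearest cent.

€380,712.27

i = 0.093/4 = 0.02325 per quarter; n = 7·4 = 28.
FV = 9800 × [(1+0.02325)^28 − 1] / 0.02325 = 9800 × 38.848191 = 380,712.2708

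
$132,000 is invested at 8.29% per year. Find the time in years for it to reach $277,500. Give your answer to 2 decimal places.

n = ln(277500/132000) / ln(1+0.0829) = ln(2.10227) / 0.079643 = 9.3294 years

9.33 years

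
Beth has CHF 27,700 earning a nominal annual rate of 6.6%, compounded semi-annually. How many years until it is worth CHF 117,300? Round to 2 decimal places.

22.23 years

Periodic rate i = 0.066/2 = 0.033.
(1+i)^n = 117300/27700 = 4.23466, so n = ln 4.23466 / ln 1.033 = 44.4542 half-years
= 44.4542/2 years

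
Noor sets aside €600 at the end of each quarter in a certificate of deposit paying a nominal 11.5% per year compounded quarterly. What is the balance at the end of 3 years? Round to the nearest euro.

€8,455

Periodic rate i = 0.115/4 = 0.02875; n = 3 × 4 = 12 periods.
FV = 600 × [(1+0.02875)^12 − 1] / 0.02875 = 600 × 14.091666 = 8,454.9999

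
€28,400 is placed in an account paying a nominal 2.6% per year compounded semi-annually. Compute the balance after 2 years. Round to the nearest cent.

i = 0.026/2 = 0.013 per half-year; n = 2·2 = 4.
FV = PV·(1+i)^n = 28,400 × 1.053023 = 29,905.8480

€29,905.85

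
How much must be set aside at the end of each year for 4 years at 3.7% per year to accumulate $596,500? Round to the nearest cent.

$141,099.05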